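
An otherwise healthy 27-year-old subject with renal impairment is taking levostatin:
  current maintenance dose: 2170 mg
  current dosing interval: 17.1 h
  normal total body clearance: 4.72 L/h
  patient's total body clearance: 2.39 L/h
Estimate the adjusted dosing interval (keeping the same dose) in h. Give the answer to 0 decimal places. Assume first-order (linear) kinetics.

To keep the same average steady-state level, dosing rate must scale with clearance.
CL ratio = 2.39 / 4.72 = 0.5064
New interval (same dose) = 17.1 / 0.5064 = 33.77 h

34 h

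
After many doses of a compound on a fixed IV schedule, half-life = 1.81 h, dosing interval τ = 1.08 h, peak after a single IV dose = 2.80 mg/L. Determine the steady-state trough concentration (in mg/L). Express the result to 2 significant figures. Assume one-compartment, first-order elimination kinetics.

k = ln2 / t½ = 0.693147 / 1.81 = 0.3830 h⁻¹
e^(−kτ) = e^(−0.3830 × 1.08) = 0.6612
Accumulation ratio R = 1 / (1 − e^(−kτ)) = 1 / (1 − 0.6612) = 2.952
Steady-state trough = C₀ × R × e^(−kτ) = 2.80 × 2.952 × 0.6612 = 5.465 mg/L

5.5 mg/L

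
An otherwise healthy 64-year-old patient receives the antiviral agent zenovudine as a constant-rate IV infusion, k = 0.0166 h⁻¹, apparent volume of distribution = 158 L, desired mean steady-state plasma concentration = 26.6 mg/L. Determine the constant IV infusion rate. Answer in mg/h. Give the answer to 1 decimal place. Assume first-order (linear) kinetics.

CL = k × Vd = 0.01660 × 158 = 2.623 L/h
At steady state, infusion rate R₀ = Css × CL = 26.6 × 2.623 = 69.77 mg/h

69.8 mg/h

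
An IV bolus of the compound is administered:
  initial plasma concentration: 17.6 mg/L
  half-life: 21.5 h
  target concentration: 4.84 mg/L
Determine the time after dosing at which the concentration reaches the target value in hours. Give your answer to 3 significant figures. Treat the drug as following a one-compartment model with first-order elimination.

40.0 h

k = ln2 / t½ = 0.693147 / 21.5 = 0.03224 h⁻¹
t = ln(C₀ / C) / k = ln(17.60 / 4.84) / 0.03224
  = ln(3.636) / 0.03224 = 1.291 / 0.03224 = 40.04 h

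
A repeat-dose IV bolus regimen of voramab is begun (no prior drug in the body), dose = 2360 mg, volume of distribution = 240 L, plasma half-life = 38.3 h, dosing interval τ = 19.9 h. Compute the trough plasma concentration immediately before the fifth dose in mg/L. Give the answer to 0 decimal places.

17 mg/L

C₀ per dose = Dose / Vd = 2360 / 240 = 9.833 mg/L
k = ln2 / t½ = 0.693147 / 38.3 = 0.01810 h⁻¹
Fraction remaining after one interval: r = e^(−kτ) = e^(−0.01810 × 19.9) = 0.6975
Before dose 5, 4 doses have been given (aged 1τ, 2τ, 3τ, 4τ).
C_trough = C₀ × (r + r² + … + r^4) = C₀ × r(1−r^4)/(1−r)
        = 9.833 × 0.6975 × (1 − 0.2367) / (1 − 0.6975) = 17.31 mg/L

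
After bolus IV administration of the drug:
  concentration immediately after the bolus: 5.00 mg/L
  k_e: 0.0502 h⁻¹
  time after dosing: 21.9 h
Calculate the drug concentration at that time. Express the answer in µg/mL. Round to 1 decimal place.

C = C₀ · e^(−k·t) = 5.000 × e^(−0.05020 × 21.9)
  = 5.000 × 0.3331 = 1.666 mg/L
(1.666 mg/L = 1.666 µg/mL)

1.7 µg/mL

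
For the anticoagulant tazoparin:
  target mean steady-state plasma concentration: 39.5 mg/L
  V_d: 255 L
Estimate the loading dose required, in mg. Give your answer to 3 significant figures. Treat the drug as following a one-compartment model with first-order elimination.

10100 mg

LD = Css × Vd = 39.5 × 255 = 10070 mg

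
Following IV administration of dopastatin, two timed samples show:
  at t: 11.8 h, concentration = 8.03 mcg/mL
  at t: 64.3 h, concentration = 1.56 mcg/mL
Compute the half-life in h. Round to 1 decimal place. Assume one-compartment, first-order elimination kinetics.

k = ln(C₁/C₂) / (t₂ − t₁) = ln(8.03/1.56) / (64.3 − 11.8)
  = 1.638 / 52.50 = 0.03120 h⁻¹
t½ = ln2 / k = 0.693147 / 0.03120 = 22.22 h

22.2 h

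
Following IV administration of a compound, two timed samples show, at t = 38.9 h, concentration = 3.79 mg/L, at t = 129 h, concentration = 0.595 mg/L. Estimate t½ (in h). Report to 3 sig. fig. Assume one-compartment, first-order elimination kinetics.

33.7 h

k = ln(C₁/C₂) / (t₂ − t₁) = ln(3.79/0.595) / (129 − 38.9)
  = 1.852 / 90.10 = 0.02055 h⁻¹
t½ = ln2 / k = 0.693147 / 0.02055 = 33.73 h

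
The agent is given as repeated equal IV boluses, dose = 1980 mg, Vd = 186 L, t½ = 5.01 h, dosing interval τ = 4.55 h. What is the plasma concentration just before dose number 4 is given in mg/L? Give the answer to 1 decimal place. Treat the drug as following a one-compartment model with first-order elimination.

10.3 mg/L

C₀ per dose = Dose / Vd = 1980 / 186 = 10.65 mg/L
k = ln2 / t½ = 0.693147 / 5.01 = 0.1384 h⁻¹
Fraction remaining after one interval: r = e^(−kτ) = e^(−0.1384 × 4.55) = 0.5327
Before dose 4, 3 doses have been given (aged 1τ, 2τ, 3τ).
C_trough = C₀ × (r + r² + … + r^3) = C₀ × r(1−r^3)/(1−r)
        = 10.65 × 0.5327 × (1 − 0.1512) / (1 − 0.5327) = 10.30 mg/L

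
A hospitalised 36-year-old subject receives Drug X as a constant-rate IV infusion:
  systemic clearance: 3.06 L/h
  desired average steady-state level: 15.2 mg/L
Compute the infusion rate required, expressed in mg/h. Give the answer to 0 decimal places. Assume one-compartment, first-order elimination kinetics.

47 mg/h

At steady state, infusion rate R₀ = Css × CL = 15.2 × 3.060 = 46.51 mg/h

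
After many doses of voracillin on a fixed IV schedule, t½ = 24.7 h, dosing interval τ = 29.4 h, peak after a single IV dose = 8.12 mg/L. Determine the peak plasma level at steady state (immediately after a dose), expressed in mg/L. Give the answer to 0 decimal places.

14 mg/L

k = ln2 / t½ = 0.693147 / 24.7 = 0.02806 h⁻¹
e^(−kτ) = e^(−0.02806 × 29.4) = 0.4383
Accumulation ratio R = 1 / (1 − e^(−kτ)) = 1 / (1 − 0.4383) = 1.780
Steady-state peak = C₀ × R = 8.12 × 1.780 = 14.45 mg/L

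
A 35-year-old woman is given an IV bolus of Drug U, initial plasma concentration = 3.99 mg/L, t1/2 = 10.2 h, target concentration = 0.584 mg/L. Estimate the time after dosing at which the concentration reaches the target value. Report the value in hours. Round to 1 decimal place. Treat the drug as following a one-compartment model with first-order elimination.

k = ln2 / t½ = 0.693147 / 10.2 = 0.06796 h⁻¹
t = ln(C₀ / C) / k = ln(3.990 / 0.584) / 0.06796
  = ln(6.832) / 0.06796 = 1.922 / 0.06796 = 28.28 h

28.3 h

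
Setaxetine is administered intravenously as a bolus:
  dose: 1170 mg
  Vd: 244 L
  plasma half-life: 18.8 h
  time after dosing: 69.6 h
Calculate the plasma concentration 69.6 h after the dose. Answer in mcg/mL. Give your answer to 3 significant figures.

C₀ = Dose / Vd = 1170 / 244 = 4.795 mg/L
k = ln2 / t½ = 0.693147 / 18.8 = 0.03687 h⁻¹
C = C₀ · e^(−k·t) = 4.795 × e^(−0.03687 × 69.6)
  = 4.795 × 0.07683 = 0.3684 mg/L
(0.3684 mg/L = 0.3684 mcg/mL)

0.368 mcg/mL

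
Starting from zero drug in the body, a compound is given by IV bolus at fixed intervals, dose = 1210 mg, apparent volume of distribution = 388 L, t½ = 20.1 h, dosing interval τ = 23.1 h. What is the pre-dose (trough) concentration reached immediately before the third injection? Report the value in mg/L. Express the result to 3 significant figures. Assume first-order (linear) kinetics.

C₀ per dose = Dose / Vd = 1210 / 388 = 3.119 mg/L
k = ln2 / t½ = 0.693147 / 20.1 = 0.03448 h⁻¹
Fraction remaining after one interval: r = e^(−kτ) = e^(−0.03448 × 23.1) = 0.4509
Before dose 3, 2 doses have been given (aged 1τ, 2τ).
C_trough = C₀ × (r + r²) = 3.119 × (0.4509 + 0.2033) = 2.040 mg/L

2.04 mg/L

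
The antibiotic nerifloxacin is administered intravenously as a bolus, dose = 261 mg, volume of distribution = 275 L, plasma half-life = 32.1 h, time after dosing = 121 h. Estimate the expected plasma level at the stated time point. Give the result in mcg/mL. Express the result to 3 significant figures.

C₀ = Dose / Vd = 261.0 / 275 = 0.9491 mg/L
k = ln2 / t½ = 0.693147 / 32.1 = 0.02159 h⁻¹
C = C₀ · e^(−k·t) = 0.9491 × e^(−0.02159 × 121)
  = 0.9491 × 0.07336 = 0.06963 mg/L
(0.06963 mg/L = 0.06963 mcg/mL)

0.0696 mcg/mL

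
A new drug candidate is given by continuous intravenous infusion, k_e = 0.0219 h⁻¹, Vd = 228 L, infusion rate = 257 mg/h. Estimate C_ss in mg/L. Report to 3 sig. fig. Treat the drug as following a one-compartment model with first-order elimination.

CL = k × Vd = 0.02190 × 228 = 4.993 L/h
At steady state Css = R₀ / CL = 257 / 4.993 = 51.47 mg/L

51.5 mg/L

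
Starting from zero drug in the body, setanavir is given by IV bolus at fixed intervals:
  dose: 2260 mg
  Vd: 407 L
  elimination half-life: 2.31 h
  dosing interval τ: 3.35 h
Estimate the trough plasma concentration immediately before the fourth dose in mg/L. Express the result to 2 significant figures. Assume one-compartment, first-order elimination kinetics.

C₀ per dose = Dose / Vd = 2260 / 407 = 5.553 mg/L
k = ln2 / t½ = 0.693147 / 2.31 = 0.3001 h⁻¹
Fraction remaining after one interval: r = e^(−kτ) = e^(−0.3001 × 3.35) = 0.3659
Before dose 4, 3 doses have been given (aged 1τ, 2τ, 3τ).
C_trough = C₀ × (r + r² + … + r^3) = C₀ × r(1−r^3)/(1−r)
        = 5.553 × 0.3659 × (1 − 0.04899) / (1 − 0.3659) = 3.047 mg/L

3.0 mg/L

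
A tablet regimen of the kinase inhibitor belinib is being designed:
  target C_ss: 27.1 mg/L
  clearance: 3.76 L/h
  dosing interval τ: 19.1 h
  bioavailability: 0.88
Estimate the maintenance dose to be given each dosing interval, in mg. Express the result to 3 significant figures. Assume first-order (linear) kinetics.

2210 mg

At steady state, F × (Dose/τ) = Css × CL.
Dose = Css × CL × τ / F = 27.1 × 3.760 × 19.1 / 0.88 = 2212 mg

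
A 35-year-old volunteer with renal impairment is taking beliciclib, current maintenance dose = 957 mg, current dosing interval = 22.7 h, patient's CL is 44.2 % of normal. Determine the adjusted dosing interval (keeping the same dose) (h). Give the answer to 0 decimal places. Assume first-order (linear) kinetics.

To keep the same average steady-state level, dosing rate must scale with clearance.
CL ratio = 44.2 / 100 = 0.4420
New interval (same dose) = 22.7 / 0.4420 = 51.36 h

51 h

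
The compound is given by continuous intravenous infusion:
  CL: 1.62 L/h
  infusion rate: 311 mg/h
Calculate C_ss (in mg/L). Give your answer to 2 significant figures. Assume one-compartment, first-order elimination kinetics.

At steady state Css = R₀ / CL = 311 / 1.620 = 192.0 mg/L

190 mg/L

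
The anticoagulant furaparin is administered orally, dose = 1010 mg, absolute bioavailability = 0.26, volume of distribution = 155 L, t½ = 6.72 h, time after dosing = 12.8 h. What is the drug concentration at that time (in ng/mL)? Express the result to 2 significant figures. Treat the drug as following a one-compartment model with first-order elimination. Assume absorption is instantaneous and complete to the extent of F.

450 ng/mL

Amount reaching circulation = F × Dose = 0.26 × 1010 = 262.6 mg
C₀ = F·Dose / Vd = 262.6 / 155 = 1.694 mg/L
k = ln2 / t½ = 0.693147 / 6.72 = 0.1031 h⁻¹
C = C₀ · e^(−k·t) = 1.694 × e^(−0.1031 × 12.8)
  = 1.694 × 0.2672 = 0.4526 mg/L
Convert: 0.4526 mg/L × 1000 = 452.6 ng/mL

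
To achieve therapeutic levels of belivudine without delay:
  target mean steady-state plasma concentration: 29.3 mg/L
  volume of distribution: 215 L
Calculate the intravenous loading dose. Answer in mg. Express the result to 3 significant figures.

6300 mg

LD = Css × Vd = 29.3 × 215 = 6300 mg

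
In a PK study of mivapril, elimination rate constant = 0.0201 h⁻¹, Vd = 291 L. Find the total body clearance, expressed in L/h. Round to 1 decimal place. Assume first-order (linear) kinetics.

5.8 L/h

CL = k × Vd = 0.0201 × 291 = 5.849 L/h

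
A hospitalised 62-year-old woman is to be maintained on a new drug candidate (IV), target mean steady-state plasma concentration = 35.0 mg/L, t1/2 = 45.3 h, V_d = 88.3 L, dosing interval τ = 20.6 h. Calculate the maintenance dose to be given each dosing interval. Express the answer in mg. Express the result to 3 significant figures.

974 mg

k = ln2 / t½ = 0.693147 / 45.3 = 0.01530 h⁻¹
CL = k × Vd = 0.01530 × 88.3 = 1.351 L/h
At steady state, Dose/τ = Css × CL.
Dose = Css × CL × τ = 35.0 × 1.351 × 20.6 = 974.1 mg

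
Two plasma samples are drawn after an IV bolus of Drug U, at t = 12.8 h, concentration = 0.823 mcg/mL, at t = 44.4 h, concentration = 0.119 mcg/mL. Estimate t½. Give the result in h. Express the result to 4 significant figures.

11.33 h

k = ln(C₁/C₂) / (t₂ − t₁) = ln(0.823/0.119) / (44.4 − 12.8)
  = 1.934 / 31.60 = 0.06120 h⁻¹
t½ = ln2 / k = 0.693147 / 0.06120 = 11.33 h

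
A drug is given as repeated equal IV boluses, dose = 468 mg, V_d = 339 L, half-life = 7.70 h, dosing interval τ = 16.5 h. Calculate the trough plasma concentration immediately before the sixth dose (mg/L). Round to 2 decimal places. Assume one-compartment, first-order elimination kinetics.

0.40 mg/L

C₀ per dose = Dose / Vd = 468 / 339 = 1.381 mg/L
k = ln2 / t½ = 0.693147 / 7.70 = 0.09002 h⁻¹
Fraction remaining after one interval: r = e^(−kτ) = e^(−0.09002 × 16.5) = 0.2264
Before dose 6, 5 doses have been given (aged 1τ, 2τ, 3τ, 4τ, 5τ).
C_trough = C₀ × (r + r² + … + r^5) = C₀ × r(1−r^5)/(1−r)
        = 1.381 × 0.2264 × (1 − 0.0005948) / (1 − 0.2264) = 0.4039 mg/L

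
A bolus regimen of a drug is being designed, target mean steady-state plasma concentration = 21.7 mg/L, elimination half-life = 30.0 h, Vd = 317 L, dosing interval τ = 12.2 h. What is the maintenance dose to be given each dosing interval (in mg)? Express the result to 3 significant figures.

1940 mg

k = ln2 / t½ = 0.693147 / 30.0 = 0.02310 h⁻¹
CL = k × Vd = 0.02310 × 317 = 7.323 L/h
At steady state, Dose/τ = Css × CL.
Dose = Css × CL × τ = 21.7 × 7.323 × 12.2 = 1939 mg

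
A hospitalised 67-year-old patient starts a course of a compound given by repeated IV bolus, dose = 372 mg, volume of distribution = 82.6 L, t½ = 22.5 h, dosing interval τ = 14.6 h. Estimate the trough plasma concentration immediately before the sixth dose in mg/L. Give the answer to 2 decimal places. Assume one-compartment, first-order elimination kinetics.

C₀ per dose = Dose / Vd = 372 / 82.6 = 4.504 mg/L
k = ln2 / t½ = 0.693147 / 22.5 = 0.03081 h⁻¹
Fraction remaining after one interval: r = e^(−kτ) = e^(−0.03081 × 14.6) = 0.6377
Before dose 6, 5 doses have been given (aged 1τ, 2τ, 3τ, 4τ, 5τ).
C_trough = C₀ × (r + r² + … + r^5) = C₀ × r(1−r^5)/(1−r)
        = 4.504 × 0.6377 × (1 − 0.1055) / (1 − 0.6377) = 7.091 mg/L

7.09 mg/L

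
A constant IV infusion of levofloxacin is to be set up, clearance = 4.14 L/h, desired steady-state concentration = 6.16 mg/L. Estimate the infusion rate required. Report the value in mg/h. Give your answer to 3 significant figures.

At steady state, infusion rate R₀ = Css × CL = 6.16 × 4.140 = 25.50 mg/h

25.5 mg/h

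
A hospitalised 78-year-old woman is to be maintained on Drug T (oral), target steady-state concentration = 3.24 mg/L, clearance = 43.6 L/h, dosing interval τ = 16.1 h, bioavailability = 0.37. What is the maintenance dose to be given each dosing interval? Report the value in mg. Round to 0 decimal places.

At steady state, F × (Dose/τ) = Css × CL.
Dose = Css × CL × τ / F = 3.24 × 43.60 × 16.1 / 0.37 = 6147 mg

6147 mg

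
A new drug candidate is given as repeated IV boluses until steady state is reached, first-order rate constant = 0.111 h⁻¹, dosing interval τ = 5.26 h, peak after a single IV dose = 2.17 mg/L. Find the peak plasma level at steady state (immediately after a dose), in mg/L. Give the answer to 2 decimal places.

e^(−kτ) = e^(−0.1110 × 5.26) = 0.5577
Accumulation ratio R = 1 / (1 − e^(−kτ)) = 1 / (1 − 0.5577) = 2.261
Steady-state peak = C₀ × R = 2.17 × 2.261 = 4.906 mg/L

4.91 mg/L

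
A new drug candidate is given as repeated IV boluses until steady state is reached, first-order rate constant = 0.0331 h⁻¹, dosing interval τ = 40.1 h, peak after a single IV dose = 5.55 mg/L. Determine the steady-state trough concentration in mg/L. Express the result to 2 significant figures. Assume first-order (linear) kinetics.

e^(−kτ) = e^(−0.03310 × 40.1) = 0.2652
Accumulation ratio R = 1 / (1 − e^(−kτ)) = 1 / (1 − 0.2652) = 1.361
Steady-state trough = C₀ × R × e^(−kτ) = 5.55 × 1.361 × 0.2652 = 2.003 mg/L

2.0 mg/L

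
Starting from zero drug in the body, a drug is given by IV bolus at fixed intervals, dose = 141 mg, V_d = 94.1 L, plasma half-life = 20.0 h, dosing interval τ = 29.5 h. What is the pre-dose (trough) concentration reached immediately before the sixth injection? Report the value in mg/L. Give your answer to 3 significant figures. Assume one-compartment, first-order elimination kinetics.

C₀ per dose = Dose / Vd = 141 / 94.1 = 1.498 mg/L
k = ln2 / t½ = 0.693147 / 20.0 = 0.03466 h⁻¹
Fraction remaining after one interval: r = e^(−kτ) = e^(−0.03466 × 29.5) = 0.3597
Before dose 6, 5 doses have been given (aged 1τ, 2τ, 3τ, 4τ, 5τ).
C_trough = C₀ × (r + r² + … + r^5) = C₀ × r(1−r^5)/(1−r)
        = 1.498 × 0.3597 × (1 − 0.006021) / (1 − 0.3597) = 0.8365 mg/L

0.837 mg/L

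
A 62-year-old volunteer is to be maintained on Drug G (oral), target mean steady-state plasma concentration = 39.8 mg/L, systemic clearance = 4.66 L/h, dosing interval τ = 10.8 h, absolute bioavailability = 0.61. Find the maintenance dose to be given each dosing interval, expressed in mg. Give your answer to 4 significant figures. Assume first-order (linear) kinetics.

3284 mg

At steady state, F × (Dose/τ) = Css × CL.
Dose = Css × CL × τ / F = 39.8 × 4.660 × 10.8 / 0.61 = 3284 mg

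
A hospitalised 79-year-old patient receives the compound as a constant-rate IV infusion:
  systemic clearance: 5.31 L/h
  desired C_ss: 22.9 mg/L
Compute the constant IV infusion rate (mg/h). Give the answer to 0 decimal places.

122 mg/h

At steady state, infusion rate R₀ = Css × CL = 22.9 × 5.310 = 121.6 mg/h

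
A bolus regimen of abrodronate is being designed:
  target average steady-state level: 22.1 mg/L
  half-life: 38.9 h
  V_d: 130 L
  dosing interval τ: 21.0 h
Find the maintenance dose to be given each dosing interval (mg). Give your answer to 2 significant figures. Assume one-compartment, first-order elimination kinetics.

k = ln2 / t½ = 0.693147 / 38.9 = 0.01782 h⁻¹
CL = k × Vd = 0.01782 × 130 = 2.317 L/h
At steady state, Dose/τ = Css × CL.
Dose = Css × CL × τ = 22.1 × 2.317 × 21.0 = 1075 mg

1100 mg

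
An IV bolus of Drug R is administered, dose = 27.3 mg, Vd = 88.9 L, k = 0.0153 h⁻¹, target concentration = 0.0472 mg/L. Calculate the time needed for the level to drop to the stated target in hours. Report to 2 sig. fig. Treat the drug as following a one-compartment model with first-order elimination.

120 h

C₀ = Dose / Vd = 27.30 / 88.9 = 0.3071 mg/L
t = ln(C₀ / C) / k = ln(0.3071 / 0.0472) / 0.01530
  = ln(6.506) / 0.01530 = 1.873 / 0.01530 = 122.4 h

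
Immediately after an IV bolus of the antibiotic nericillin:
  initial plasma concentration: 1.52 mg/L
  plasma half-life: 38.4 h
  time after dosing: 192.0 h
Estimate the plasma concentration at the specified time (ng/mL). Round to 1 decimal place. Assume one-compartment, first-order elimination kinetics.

k = ln2 / t½ = 0.693147 / 38.4 = 0.01805 h⁻¹
t / t½ = 192.0 / 38.4 = 5 half-lives
C = C₀ × (1/2)^5 = 1.520 × 0.03125 = 0.04750 mg/L
Convert: 0.04750 mg/L × 1000 = 47.50 ng/mL

47.5 ng/mL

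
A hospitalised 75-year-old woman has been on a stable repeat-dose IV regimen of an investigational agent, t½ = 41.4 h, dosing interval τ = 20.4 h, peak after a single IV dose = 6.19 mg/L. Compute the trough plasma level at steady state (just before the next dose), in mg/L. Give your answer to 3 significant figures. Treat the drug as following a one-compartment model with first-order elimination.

k = ln2 / t½ = 0.693147 / 41.4 = 0.01674 h⁻¹
e^(−kτ) = e^(−0.01674 × 20.4) = 0.7107
Accumulation ratio R = 1 / (1 − e^(−kτ)) = 1 / (1 − 0.7107) = 3.457
Steady-state trough = C₀ × R × e^(−kτ) = 6.19 × 3.457 × 0.7107 = 15.21 mg/L

15.2 mg/L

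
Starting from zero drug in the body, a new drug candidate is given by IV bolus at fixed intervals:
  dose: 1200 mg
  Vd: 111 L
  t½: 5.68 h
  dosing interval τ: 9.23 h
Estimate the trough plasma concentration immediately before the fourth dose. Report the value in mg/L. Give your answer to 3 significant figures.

5.01 mg/L

C₀ per dose = Dose / Vd = 1200 / 111 = 10.81 mg/L
k = ln2 / t½ = 0.693147 / 5.68 = 0.1220 h⁻¹
Fraction remaining after one interval: r = e^(−kτ) = e^(−0.1220 × 9.23) = 0.3243
Before dose 4, 3 doses have been given (aged 1τ, 2τ, 3τ).
C_trough = C₀ × (r + r² + … + r^3) = C₀ × r(1−r^3)/(1−r)
        = 10.81 × 0.3243 × (1 − 0.03411) / (1 − 0.3243) = 5.011 mg/L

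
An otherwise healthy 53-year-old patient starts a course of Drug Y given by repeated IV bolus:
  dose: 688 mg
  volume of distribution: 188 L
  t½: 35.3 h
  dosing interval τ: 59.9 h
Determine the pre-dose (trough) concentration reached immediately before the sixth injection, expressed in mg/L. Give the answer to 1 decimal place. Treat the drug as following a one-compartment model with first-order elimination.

C₀ per dose = Dose / Vd = 688 / 188 = 3.660 mg/L
k = ln2 / t½ = 0.693147 / 35.3 = 0.01964 h⁻¹
Fraction remaining after one interval: r = e^(−kτ) = e^(−0.01964 × 59.9) = 0.3084
Before dose 6, 5 doses have been given (aged 1τ, 2τ, 3τ, 4τ, 5τ).
C_trough = C₀ × (r + r² + … + r^5) = C₀ × r(1−r^5)/(1−r)
        = 3.660 × 0.3084 × (1 − 0.002790) / (1 − 0.3084) = 1.628 mg/L

1.6 mg/L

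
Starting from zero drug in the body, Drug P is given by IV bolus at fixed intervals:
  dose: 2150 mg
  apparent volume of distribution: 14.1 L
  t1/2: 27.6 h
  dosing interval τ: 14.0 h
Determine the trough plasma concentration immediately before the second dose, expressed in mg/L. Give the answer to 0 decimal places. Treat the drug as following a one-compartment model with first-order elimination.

C₀ per dose = Dose / Vd = 2150 / 14.1 = 152.5 mg/L
k = ln2 / t½ = 0.693147 / 27.6 = 0.02511 h⁻¹
Fraction remaining after one interval: r = e^(−kτ) = e^(−0.02511 × 14.0) = 0.7036
Before dose 2, 1 dose has been given (aged 1τ).
C_trough = C₀ × r = 152.5 × 0.7036 = 107.3 mg/L

107 mg/L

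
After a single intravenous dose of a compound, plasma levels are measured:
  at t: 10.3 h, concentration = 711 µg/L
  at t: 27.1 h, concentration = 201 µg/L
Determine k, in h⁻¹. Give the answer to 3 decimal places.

k = ln(C₁/C₂) / (t₂ − t₁) = ln(711/201) / (27.1 − 10.3)
  = 1.263 / 16.80 = 0.07518 h⁻¹

0.075 h⁻¹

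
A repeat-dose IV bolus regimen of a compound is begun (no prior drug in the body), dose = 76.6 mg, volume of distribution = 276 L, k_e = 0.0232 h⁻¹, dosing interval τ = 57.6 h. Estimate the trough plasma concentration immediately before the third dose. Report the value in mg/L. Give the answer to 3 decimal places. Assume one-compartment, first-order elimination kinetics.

0.092 mg/L

C₀ per dose = Dose / Vd = 76.6 / 276 = 0.2775 mg/L
Fraction remaining after one interval: r = e^(−kτ) = e^(−0.02320 × 57.6) = 0.2628
Before dose 3, 2 doses have been given (aged 1τ, 2τ).
C_trough = C₀ × (r + r²) = 0.2775 × (0.2628 + 0.06906) = 0.09209 mg/L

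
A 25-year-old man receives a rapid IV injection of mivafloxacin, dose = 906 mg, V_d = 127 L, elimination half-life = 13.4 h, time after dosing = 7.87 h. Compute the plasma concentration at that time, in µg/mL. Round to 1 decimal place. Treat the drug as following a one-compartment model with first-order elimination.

4.7 µg/mL

C₀ = Dose / Vd = 906.0 / 127 = 7.134 mg/L
k = ln2 / t½ = 0.693147 / 13.4 = 0.05173 h⁻¹
C = C₀ · e^(−k·t) = 7.134 × e^(−0.05173 × 7.87)
  = 7.134 × 0.6656 = 4.748 mg/L
(4.748 mg/L = 4.748 µg/mL)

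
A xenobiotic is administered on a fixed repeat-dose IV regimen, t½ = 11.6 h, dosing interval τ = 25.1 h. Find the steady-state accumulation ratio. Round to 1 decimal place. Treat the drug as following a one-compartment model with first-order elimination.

k = ln2 / t½ = 0.693147 / 11.6 = 0.05975 h⁻¹
e^(−kτ) = e^(−0.05975 × 25.1) = 0.2232
Accumulation ratio R = 1 / (1 − e^(−kτ)) = 1 / (1 − 0.2232) = 1.287

1.3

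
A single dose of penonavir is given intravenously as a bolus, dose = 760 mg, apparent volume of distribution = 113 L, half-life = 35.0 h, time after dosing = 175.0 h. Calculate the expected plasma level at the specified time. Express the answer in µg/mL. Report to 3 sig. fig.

C₀ = Dose / Vd = 760.0 / 113 = 6.726 mg/L
k = ln2 / t½ = 0.693147 / 35.0 = 0.01980 h⁻¹
t / t½ = 175.0 / 35.0 = 5 half-lives
C = C₀ × (1/2)^5 = 6.726 × 0.03125 = 0.2102 mg/L
(0.2102 mg/L = 0.2102 µg/mL)

0.210 µg/mL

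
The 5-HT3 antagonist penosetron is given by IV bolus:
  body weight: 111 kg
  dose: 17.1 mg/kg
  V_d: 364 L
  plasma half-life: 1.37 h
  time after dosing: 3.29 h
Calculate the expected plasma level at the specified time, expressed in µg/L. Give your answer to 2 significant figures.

Total dose = 17.1 × 111 = 1898 mg
C₀ = Dose / Vd = 1898 / 364 = 5.214 mg/L
k = ln2 / t½ = 0.693147 / 1.37 = 0.5059 h⁻¹
C = C₀ · e^(−k·t) = 5.214 × e^(−0.5059 × 3.29)
  = 5.214 × 0.1893 = 0.9870 mg/L
Convert: 0.9870 mg/L × 1000 = 987.0 µg/L

990 µg/L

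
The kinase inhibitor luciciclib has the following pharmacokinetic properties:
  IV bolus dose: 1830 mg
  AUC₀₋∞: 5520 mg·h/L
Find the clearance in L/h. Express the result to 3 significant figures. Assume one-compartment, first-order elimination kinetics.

0.332 L/h

CL = Dose / AUC = 1830 / 5520 = 0.3315 L/h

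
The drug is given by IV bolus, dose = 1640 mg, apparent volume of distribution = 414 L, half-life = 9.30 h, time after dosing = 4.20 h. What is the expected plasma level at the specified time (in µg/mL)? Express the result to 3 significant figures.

2.90 µg/mL

C₀ = Dose / Vd = 1640 / 414 = 3.961 mg/L
k = ln2 / t½ = 0.693147 / 9.30 = 0.07453 h⁻¹
C = C₀ · e^(−k·t) = 3.961 × e^(−0.07453 × 4.20)
  = 3.961 × 0.7312 = 2.896 mg/L
(2.896 mg/L = 2.896 µg/mL)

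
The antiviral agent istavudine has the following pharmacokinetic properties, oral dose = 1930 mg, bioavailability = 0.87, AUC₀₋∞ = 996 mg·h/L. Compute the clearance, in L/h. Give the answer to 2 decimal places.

CL = F·Dose / AUC = 0.87 × 1930 / 996 = 1.686 L/h

1.69 L/h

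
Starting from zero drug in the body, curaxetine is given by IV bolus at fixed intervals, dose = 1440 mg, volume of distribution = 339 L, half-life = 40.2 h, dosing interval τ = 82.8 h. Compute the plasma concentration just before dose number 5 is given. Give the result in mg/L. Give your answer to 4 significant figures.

C₀ per dose = Dose / Vd = 1440 / 339 = 4.248 mg/L
k = ln2 / t½ = 0.693147 / 40.2 = 0.01724 h⁻¹
Fraction remaining after one interval: r = e^(−kτ) = e^(−0.01724 × 82.8) = 0.2399
Before dose 5, 4 doses have been given (aged 1τ, 2τ, 3τ, 4τ).
C_trough = C₀ × (r + r² + … + r^4) = C₀ × r(1−r^4)/(1−r)
        = 4.248 × 0.2399 × (1 − 0.003312) / (1 − 0.2399) = 1.336 mg/L

1.336 mg/L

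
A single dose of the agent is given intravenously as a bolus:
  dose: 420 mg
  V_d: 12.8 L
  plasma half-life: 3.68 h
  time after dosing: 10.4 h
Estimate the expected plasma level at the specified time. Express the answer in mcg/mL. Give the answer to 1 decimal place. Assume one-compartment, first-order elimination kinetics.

4.6 mcg/mL

C₀ = Dose / Vd = 420.0 / 12.8 = 32.81 mg/L
k = ln2 / t½ = 0.693147 / 3.68 = 0.1884 h⁻¹
C = C₀ · e^(−k·t) = 32.81 × e^(−0.1884 × 10.4)
  = 32.81 × 0.1409 = 4.623 mg/L
(4.623 mg/L = 4.623 mcg/mL)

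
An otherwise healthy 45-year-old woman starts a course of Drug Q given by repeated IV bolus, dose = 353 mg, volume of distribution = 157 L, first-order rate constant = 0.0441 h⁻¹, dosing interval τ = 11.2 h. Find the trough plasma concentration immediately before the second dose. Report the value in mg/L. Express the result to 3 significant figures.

C₀ per dose = Dose / Vd = 353 / 157 = 2.248 mg/L
Fraction remaining after one interval: r = e^(−kτ) = e^(−0.04410 × 11.2) = 0.6102
Before dose 2, 1 dose has been given (aged 1τ).
C_trough = C₀ × r = 2.248 × 0.6102 = 1.372 mg/L

1.37 mg/L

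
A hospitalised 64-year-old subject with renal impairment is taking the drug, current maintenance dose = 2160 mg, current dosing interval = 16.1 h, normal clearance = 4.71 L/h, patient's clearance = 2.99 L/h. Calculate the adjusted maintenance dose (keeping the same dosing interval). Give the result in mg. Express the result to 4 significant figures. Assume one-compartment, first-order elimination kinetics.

1371 mg

To keep the same average steady-state level, dosing rate must scale with clearance.
CL ratio = 2.99 / 4.71 = 0.6348
New dose (same interval) = 2160 × 0.6348 = 1371 mg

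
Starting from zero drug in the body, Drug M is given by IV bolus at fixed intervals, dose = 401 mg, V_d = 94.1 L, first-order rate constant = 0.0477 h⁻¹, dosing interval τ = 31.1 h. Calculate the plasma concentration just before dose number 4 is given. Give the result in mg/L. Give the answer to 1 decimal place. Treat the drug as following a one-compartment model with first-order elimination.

1.2 mg/L

C₀ per dose = Dose / Vd = 401 / 94.1 = 4.261 mg/L
Fraction remaining after one interval: r = e^(−kτ) = e^(−0.04770 × 31.1) = 0.2268
Before dose 4, 3 doses have been given (aged 1τ, 2τ, 3τ).
C_trough = C₀ × (r + r² + … + r^3) = C₀ × r(1−r^3)/(1−r)
        = 4.261 × 0.2268 × (1 − 0.01167) / (1 − 0.2268) = 1.235 mg/L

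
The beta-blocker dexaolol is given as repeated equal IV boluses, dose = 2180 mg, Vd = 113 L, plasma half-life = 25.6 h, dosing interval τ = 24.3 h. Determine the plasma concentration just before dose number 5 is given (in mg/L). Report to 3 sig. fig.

C₀ per dose = Dose / Vd = 2180 / 113 = 19.29 mg/L
k = ln2 / t½ = 0.693147 / 25.6 = 0.02708 h⁻¹
Fraction remaining after one interval: r = e^(−kτ) = e^(−0.02708 × 24.3) = 0.5179
Before dose 5, 4 doses have been given (aged 1τ, 2τ, 3τ, 4τ).
C_trough = C₀ × (r + r² + … + r^4) = C₀ × r(1−r^4)/(1−r)
        = 19.29 × 0.5179 × (1 − 0.07194) / (1 − 0.5179) = 19.23 mg/L

19.2 mg/L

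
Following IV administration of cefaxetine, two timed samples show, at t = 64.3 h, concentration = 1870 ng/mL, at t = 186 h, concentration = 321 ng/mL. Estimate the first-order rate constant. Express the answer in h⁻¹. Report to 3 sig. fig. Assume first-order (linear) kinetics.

k = ln(C₁/C₂) / (t₂ − t₁) = ln(1870/321) / (186 − 64.3)
  = 1.762 / 121.7 = 0.01448 h⁻¹

0.0145 h⁻¹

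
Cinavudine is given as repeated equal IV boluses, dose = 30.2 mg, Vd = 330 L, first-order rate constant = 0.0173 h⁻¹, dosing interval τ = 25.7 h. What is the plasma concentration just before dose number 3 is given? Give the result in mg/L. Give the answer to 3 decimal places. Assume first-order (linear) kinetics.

C₀ per dose = Dose / Vd = 30.2 / 330 = 0.09152 mg/L
Fraction remaining after one interval: r = e^(−kτ) = e^(−0.01730 × 25.7) = 0.6411
Before dose 3, 2 doses have been given (aged 1τ, 2τ).
C_trough = C₀ × (r + r²) = 0.09152 × (0.6411 + 0.4110) = 0.09629 mg/L

0.096 mg/L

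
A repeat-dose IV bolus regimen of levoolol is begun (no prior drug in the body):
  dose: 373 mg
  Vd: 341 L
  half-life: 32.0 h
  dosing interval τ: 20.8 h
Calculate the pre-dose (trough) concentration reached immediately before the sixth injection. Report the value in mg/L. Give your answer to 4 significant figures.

C₀ per dose = Dose / Vd = 373 / 341 = 1.094 mg/L
k = ln2 / t½ = 0.693147 / 32.0 = 0.02166 h⁻¹
Fraction remaining after one interval: r = e^(−kτ) = e^(−0.02166 × 20.8) = 0.6373
Before dose 6, 5 doses have been given (aged 1τ, 2τ, 3τ, 4τ, 5τ).
C_trough = C₀ × (r + r² + … + r^5) = C₀ × r(1−r^5)/(1−r)
        = 1.094 × 0.6373 × (1 − 0.1051) / (1 − 0.6373) = 1.720 mg/L

1.720 mg/L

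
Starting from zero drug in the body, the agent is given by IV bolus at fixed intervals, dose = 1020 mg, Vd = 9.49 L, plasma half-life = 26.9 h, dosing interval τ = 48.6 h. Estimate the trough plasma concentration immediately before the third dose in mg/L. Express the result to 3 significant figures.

C₀ per dose = Dose / Vd = 1020 / 9.49 = 107.5 mg/L
k = ln2 / t½ = 0.693147 / 26.9 = 0.02577 h⁻¹
Fraction remaining after one interval: r = e^(−kτ) = e^(−0.02577 × 48.6) = 0.2858
Before dose 3, 2 doses have been given (aged 1τ, 2τ).
C_trough = C₀ × (r + r²) = 107.5 × (0.2858 + 0.08168) = 39.50 mg/L

39.5 mg/L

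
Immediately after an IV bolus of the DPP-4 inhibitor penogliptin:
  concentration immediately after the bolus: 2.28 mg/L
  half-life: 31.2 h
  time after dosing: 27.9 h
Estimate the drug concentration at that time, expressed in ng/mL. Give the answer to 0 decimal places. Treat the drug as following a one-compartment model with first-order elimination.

1227 ng/mL

k = ln2 / t½ = 0.693147 / 31.2 = 0.02222 h⁻¹
C = C₀ · e^(−k·t) = 2.280 × e^(−0.02222 × 27.9)
  = 2.280 × 0.5380 = 1.227 mg/L
Convert: 1.227 mg/L × 1000 = 1227 ng/mL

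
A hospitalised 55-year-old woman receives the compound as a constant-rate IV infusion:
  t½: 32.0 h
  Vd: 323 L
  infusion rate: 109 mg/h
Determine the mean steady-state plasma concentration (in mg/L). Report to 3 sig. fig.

k = ln2 / t½ = 0.693147 / 32.0 = 0.02166 h⁻¹
CL = k × Vd = 0.02166 × 323 = 6.996 L/h
At steady state Css = R₀ / CL = 109 / 6.996 = 15.58 mg/L

15.6 mg/L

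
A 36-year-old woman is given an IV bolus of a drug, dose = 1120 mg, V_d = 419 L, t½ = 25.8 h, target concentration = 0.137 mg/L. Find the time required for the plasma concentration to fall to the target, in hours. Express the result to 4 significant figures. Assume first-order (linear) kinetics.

C₀ = Dose / Vd = 1120 / 419 = 2.673 mg/L
k = ln2 / t½ = 0.693147 / 25.8 = 0.02687 h⁻¹
t = ln(C₀ / C) / k = ln(2.673 / 0.137) / 0.02687
  = ln(19.51) / 0.02687 = 2.971 / 0.02687 = 110.6 h

110.6 h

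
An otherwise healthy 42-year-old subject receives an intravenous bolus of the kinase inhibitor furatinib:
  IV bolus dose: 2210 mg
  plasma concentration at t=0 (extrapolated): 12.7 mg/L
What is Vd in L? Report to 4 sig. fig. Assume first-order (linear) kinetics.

174.0 L

Vd = Dose / C₀ = 2210 / 12.7 = 174.0 L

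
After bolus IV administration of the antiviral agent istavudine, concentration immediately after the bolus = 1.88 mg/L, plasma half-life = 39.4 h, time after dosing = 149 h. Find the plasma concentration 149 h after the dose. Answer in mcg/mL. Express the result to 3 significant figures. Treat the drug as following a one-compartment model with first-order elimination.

0.137 mcg/mL

k = ln2 / t½ = 0.693147 / 39.4 = 0.01759 h⁻¹
C = C₀ · e^(−k·t) = 1.880 × e^(−0.01759 × 149)
  = 1.880 × 0.07274 = 0.1368 mg/L
(0.1368 mg/L = 0.1368 mcg/mL)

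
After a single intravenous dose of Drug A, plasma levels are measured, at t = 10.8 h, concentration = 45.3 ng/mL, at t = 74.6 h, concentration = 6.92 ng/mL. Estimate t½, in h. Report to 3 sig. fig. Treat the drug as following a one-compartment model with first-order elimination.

k = ln(C₁/C₂) / (t₂ − t₁) = ln(45.3/6.92) / (74.6 − 10.8)
  = 1.879 / 63.80 = 0.02945 h⁻¹
t½ = ln2 / k = 0.693147 / 0.02945 = 23.54 h

23.5 h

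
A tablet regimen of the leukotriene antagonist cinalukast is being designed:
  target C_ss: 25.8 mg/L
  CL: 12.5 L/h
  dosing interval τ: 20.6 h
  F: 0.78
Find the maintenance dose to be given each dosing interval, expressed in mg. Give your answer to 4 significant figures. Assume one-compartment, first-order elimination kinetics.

At steady state, F × (Dose/τ) = Css × CL.
Dose = Css × CL × τ / F = 25.8 × 12.50 × 20.6 / 0.78 = 8517 mg

8517 mg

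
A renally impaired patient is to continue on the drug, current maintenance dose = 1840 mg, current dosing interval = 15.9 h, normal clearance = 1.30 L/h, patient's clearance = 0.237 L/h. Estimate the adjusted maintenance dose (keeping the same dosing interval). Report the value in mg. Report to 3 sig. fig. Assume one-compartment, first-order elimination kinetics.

335 mg

To keep the same average steady-state level, dosing rate must scale with clearance.
CL ratio = 0.237 / 1.30 = 0.1823
New dose (same interval) = 1840 × 0.1823 = 335.4 mg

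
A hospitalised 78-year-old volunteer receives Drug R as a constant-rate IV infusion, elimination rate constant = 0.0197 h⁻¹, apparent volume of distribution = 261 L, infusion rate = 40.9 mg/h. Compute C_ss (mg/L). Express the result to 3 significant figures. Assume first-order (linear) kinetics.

7.95 mg/L

CL = k × Vd = 0.01970 × 261 = 5.142 L/h
At steady state Css = R₀ / CL = 40.9 / 5.142 = 7.954 mg/L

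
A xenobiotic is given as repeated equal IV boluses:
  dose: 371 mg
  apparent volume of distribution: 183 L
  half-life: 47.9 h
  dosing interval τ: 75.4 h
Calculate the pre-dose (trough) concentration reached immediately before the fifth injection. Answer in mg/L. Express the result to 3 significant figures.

C₀ per dose = Dose / Vd = 371 / 183 = 2.027 mg/L
k = ln2 / t½ = 0.693147 / 47.9 = 0.01447 h⁻¹
Fraction remaining after one interval: r = e^(−kτ) = e^(−0.01447 × 75.4) = 0.3359
Before dose 5, 4 doses have been given (aged 1τ, 2τ, 3τ, 4τ).
C_trough = C₀ × (r + r² + … + r^4) = C₀ × r(1−r^4)/(1−r)
        = 2.027 × 0.3359 × (1 − 0.01273) / (1 − 0.3359) = 1.012 mg/L

1.01 mg/L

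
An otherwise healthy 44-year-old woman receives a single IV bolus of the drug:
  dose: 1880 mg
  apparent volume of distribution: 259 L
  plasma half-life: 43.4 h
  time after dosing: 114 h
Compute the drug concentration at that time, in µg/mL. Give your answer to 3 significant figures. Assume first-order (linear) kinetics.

C₀ = Dose / Vd = 1880 / 259 = 7.259 mg/L
k = ln2 / t½ = 0.693147 / 43.4 = 0.01597 h⁻¹
C = C₀ · e^(−k·t) = 7.259 × e^(−0.01597 × 114)
  = 7.259 × 0.1619 = 1.175 mg/L
(1.175 mg/L = 1.175 µg/mL)

1.18 µg/mL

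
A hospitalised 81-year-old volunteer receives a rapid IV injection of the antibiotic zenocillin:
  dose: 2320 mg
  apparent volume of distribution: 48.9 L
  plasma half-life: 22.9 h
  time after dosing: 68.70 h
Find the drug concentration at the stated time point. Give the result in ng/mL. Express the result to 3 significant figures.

C₀ = Dose / Vd = 2320 / 48.9 = 47.44 mg/L
k = ln2 / t½ = 0.693147 / 22.9 = 0.03027 h⁻¹
t / t½ = 68.70 / 22.9 = 3 half-lives
C = C₀ × (1/2)^3 = 47.44 × 0.1250 = 5.930 mg/L
Convert: 5.930 mg/L × 1000 = 5930 ng/mL

5930 ng/mL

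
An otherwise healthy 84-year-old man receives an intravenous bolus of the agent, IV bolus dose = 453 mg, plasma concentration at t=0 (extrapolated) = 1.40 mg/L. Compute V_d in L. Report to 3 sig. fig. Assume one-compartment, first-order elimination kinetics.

Vd = Dose / C₀ = 453.0 / 1.40 = 323.6 L

324 L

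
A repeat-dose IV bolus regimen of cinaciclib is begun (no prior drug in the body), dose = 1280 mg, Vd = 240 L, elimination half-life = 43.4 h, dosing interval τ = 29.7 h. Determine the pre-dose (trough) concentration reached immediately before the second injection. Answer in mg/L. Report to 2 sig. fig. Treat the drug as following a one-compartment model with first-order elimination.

C₀ per dose = Dose / Vd = 1280 / 240 = 5.333 mg/L
k = ln2 / t½ = 0.693147 / 43.4 = 0.01597 h⁻¹
Fraction remaining after one interval: r = e^(−kτ) = e^(−0.01597 × 29.7) = 0.6223
Before dose 2, 1 dose has been given (aged 1τ).
C_trough = C₀ × r = 5.333 × 0.6223 = 3.319 mg/L

3.3 mg/L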